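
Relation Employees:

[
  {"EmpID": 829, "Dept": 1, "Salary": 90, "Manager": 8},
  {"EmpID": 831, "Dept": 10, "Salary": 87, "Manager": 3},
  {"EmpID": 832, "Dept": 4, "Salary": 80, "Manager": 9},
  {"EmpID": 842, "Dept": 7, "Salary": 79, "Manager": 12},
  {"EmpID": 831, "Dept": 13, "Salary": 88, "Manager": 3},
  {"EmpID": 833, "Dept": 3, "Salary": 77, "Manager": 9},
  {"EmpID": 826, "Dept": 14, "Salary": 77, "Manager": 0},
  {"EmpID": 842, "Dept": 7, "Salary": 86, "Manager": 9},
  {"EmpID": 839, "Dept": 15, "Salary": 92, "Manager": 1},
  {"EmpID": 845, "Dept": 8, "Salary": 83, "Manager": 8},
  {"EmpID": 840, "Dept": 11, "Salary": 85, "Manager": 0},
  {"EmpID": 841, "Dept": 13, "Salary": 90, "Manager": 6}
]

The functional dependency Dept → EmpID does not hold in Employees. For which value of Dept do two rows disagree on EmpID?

13

Dept=1: 1 row → EmpID = 829 ✓
Dept=10: 1 row → EmpID = 831 ✓
Dept=4: 1 row → EmpID = 832 ✓
Dept=7: 2 rows → EmpID = 842, 842 ✓
Dept=13: 2 rows → EmpID takes values {831, 841} — violation
Dept=3: 1 row → EmpID = 833 ✓
Dept=14: 1 row → EmpID = 826 ✓
Dept=15: 1 row → EmpID = 839 ✓
Dept=8: 1 row → EmpID = 845 ✓
Dept=11: 1 row → EmpID = 840 ✓
The only Dept value with inconsistent EmpID is Dept=13.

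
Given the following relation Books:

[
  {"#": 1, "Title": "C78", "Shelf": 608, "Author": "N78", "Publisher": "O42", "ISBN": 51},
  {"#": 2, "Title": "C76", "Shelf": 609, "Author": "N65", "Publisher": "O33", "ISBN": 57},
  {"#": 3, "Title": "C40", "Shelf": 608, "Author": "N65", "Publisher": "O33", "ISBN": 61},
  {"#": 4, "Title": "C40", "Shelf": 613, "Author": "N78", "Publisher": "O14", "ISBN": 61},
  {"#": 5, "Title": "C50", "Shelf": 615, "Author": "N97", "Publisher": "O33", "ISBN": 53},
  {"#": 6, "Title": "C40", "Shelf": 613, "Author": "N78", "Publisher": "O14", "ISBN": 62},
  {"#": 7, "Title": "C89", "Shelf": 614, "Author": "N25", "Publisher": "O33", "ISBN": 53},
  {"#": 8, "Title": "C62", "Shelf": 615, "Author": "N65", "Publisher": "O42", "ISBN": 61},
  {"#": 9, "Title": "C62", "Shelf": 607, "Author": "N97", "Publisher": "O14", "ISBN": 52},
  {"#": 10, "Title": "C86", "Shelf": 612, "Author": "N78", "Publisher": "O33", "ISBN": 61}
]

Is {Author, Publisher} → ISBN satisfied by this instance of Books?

No

(Author=N78, Publisher=O42): row 1 → ISBN = 51 ✓
(Author=N65, Publisher=O33): rows 2, 3 → ISBN takes values {57, 61} — violation
(Author=N78, Publisher=O14): rows 4, 6 → ISBN takes values {61, 62} — violation
(Author=N97, Publisher=O33): row 5 → ISBN = 53 ✓
(Author=N25, Publisher=O33): row 7 → ISBN = 53 ✓
(Author=N65, Publisher=O42): row 8 → ISBN = 61 ✓
(Author=N97, Publisher=O14): row 9 → ISBN = 52 ✓
(Author=N78, Publisher=O33): row 10 → ISBN = 61 ✓
Two rows agree on {Author, Publisher} but differ on ISBN, so {Author, Publisher} → ISBN does not hold.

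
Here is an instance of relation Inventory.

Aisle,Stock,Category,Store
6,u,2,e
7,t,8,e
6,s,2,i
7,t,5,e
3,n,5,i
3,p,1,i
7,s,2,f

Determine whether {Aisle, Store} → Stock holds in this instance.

(Aisle=6, Store=e): 1 row → Stock = u ✓
(Aisle=7, Store=e): 2 rows → Stock = t, t ✓
(Aisle=6, Store=i): 1 row → Stock = s ✓
(Aisle=3, Store=i): 2 rows → Stock takes values {n, p} — violation
(Aisle=7, Store=f): 1 row → Stock = s ✓
Two rows agree on {Aisle, Store} but differ on Stock, so {Aisle, Store} → Stock does not hold.

No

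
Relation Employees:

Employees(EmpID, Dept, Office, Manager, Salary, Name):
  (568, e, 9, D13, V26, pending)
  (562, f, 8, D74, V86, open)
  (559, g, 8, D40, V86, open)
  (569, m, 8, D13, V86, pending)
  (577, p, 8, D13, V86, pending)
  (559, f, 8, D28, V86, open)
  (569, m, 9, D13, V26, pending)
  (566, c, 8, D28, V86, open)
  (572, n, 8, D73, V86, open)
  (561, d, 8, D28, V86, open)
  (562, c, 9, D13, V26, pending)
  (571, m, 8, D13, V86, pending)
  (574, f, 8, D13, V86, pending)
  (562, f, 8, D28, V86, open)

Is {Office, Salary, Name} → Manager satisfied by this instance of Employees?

No

(Office=9, Salary=V26, Name=pending): 3 rows → Manager = D13, D13, D13 ✓
(Office=8, Salary=V86, Name=open): 7 rows → Manager takes values {D74, D40, D28, D73} — violation
(Office=8, Salary=V86, Name=pending): 4 rows → Manager = D13, D13, D13, D13 ✓
Two rows agree on {Office, Salary, Name} but differ on Manager, so {Office, Salary, Name} → Manager does not hold.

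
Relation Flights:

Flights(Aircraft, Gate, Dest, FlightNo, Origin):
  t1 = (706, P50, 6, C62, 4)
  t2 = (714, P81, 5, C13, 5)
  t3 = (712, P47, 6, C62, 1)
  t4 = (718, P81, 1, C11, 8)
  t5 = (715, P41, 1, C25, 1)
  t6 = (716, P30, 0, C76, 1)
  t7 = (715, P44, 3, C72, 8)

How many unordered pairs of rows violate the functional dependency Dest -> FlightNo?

Dest=6: all 2 rows agree on FlightNo — 0 pairs.
Dest=1: violating pairs (4,5) — 1 pair.

1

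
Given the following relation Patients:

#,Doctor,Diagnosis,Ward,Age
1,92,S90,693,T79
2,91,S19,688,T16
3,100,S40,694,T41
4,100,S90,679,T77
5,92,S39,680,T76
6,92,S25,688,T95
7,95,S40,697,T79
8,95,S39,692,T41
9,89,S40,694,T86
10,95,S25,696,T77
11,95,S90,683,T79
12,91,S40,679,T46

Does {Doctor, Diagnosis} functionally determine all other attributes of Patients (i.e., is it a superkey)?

All 12 rows have distinct {Doctor, Diagnosis} values, so {Doctor, Diagnosis} → (all attributes) holds and {Doctor, Diagnosis} is a superkey.

Yes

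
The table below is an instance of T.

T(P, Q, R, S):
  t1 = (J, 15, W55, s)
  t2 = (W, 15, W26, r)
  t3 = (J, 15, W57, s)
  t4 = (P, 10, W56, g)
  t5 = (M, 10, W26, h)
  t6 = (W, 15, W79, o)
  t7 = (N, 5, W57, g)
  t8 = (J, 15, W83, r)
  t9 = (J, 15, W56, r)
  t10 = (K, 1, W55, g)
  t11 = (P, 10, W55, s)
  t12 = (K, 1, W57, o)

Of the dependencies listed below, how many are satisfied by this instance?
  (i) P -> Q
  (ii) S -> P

(i) P -> Q: every LHS value maps to a single RHS value — holds.
(ii) S -> P: S=s: rows 1, 3, 11 → P takes values {J, P} — violation; S=r: rows 2, 8, 9 → P takes values {W, J} — violation; S=g: rows 4, 7, 10 → P takes values {P, N, K} — violation; S=o: rows 6, 12 → P takes values {W, K} — violation — fails.
1 of the 2 dependencies holds.

1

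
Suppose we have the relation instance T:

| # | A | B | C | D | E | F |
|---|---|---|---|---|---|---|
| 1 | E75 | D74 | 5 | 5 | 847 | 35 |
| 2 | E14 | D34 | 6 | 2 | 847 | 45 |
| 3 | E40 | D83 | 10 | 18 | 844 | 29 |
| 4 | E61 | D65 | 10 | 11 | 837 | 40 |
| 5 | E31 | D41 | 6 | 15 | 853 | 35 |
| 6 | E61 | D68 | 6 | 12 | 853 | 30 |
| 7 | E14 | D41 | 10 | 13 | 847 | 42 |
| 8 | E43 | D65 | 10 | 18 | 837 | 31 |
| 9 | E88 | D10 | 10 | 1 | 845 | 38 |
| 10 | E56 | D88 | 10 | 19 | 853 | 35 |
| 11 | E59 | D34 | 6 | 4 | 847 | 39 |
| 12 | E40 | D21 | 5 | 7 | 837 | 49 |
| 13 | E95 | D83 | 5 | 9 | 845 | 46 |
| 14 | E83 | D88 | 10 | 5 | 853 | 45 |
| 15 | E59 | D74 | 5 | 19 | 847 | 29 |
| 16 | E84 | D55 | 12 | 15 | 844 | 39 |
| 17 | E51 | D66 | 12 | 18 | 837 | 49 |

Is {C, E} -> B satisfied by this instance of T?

No

(C=5, E=847): rows 1, 15 → B = D74, D74 ✓
(C=6, E=847): rows 2, 11 → B = D34, D34 ✓
(C=10, E=844): row 3 → B = D83 ✓
(C=10, E=837): rows 4, 8 → B = D65, D65 ✓
(C=6, E=853): rows 5, 6 → B takes values {D41, D68} — violation
(C=10, E=847): row 7 → B = D41 ✓
(C=10, E=845): row 9 → B = D10 ✓
(C=10, E=853): rows 10, 14 → B = D88, D88 ✓
(C=5, E=837): row 12 → B = D21 ✓
(C=5, E=845): row 13 → B = D83 ✓
(C=12, E=844): row 16 → B = D55 ✓
(C=12, E=837): row 17 → B = D66 ✓
Two rows agree on {C, E} but differ on B, so {C, E} -> B does not hold.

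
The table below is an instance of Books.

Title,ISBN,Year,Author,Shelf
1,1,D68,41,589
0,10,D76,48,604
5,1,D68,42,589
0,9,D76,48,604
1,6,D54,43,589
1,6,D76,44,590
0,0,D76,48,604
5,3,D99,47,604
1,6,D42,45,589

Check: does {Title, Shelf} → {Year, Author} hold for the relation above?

(Title=1, Shelf=589): 3 rows → {Year,Author} takes values {(D68, 41), (D54, 43), (D42, 45)} — violation
(Title=0, Shelf=604): 3 rows → {Year,Author} = (D76, 48), (D76, 48), (D76, 48) ✓
(Title=5, Shelf=589): 1 row → {Year,Author} = (D68, 42) ✓
(Title=1, Shelf=590): 1 row → {Year,Author} = (D76, 44) ✓
(Title=5, Shelf=604): 1 row → {Year,Author} = (D99, 47) ✓
Two rows agree on {Title, Shelf} but differ on {Year, Author}, so {Title, Shelf} → {Year, Author} does not hold.

No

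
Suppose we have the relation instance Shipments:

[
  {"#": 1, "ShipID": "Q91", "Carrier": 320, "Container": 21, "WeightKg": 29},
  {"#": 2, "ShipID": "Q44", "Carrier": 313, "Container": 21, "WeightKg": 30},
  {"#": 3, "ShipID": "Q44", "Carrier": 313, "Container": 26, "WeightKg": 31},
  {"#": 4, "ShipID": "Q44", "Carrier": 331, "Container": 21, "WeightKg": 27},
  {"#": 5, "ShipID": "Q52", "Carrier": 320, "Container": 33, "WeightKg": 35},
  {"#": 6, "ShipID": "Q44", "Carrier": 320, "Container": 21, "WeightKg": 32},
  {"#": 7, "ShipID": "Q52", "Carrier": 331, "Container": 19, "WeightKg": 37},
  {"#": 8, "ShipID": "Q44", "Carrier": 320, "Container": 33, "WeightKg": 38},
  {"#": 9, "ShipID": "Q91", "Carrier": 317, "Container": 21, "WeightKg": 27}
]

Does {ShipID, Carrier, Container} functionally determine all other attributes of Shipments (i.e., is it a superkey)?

All 9 rows have distinct {ShipID, Carrier, Container} values, so {ShipID, Carrier, Container} → (all attributes) holds and {ShipID, Carrier, Container} is a superkey.

Yes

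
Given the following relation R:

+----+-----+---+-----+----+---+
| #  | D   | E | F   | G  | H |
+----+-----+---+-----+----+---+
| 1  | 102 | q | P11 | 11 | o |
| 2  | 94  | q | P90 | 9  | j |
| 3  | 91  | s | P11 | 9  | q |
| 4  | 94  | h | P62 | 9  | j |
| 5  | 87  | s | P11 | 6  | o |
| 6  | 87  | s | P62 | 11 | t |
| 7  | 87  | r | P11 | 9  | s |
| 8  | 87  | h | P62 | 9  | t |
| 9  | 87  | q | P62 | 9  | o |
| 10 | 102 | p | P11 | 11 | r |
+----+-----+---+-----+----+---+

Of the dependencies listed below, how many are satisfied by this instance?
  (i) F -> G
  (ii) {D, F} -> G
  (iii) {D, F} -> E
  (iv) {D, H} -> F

(i) F -> G: F=P11: rows 1, 3, 5, 7, 10 → G takes values {11, 9, 6} — violation; F=P62: rows 4, 6, 8, 9 → G takes values {9, 11} — violation — fails.
(ii) {D, F} -> G: (D=87, F=P11): rows 5, 7 → G takes values {6, 9} — violation; (D=87, F=P62): rows 6, 8, 9 → G takes values {11, 9} — violation — fails.
(iii) {D, F} -> E: (D=102, F=P11): rows 1, 10 → E takes values {q, p} — violation; (D=87, F=P11): rows 5, 7 → E takes values {s, r} — violation; (D=87, F=P62): rows 6, 8, 9 → E takes values {s, h, q} — violation — fails.
(iv) {D, H} -> F: (D=94, H=j): rows 2, 4 → F takes values {P90, P62} — violation; (D=87, H=o): rows 5, 9 → F takes values {P11, P62} — violation — fails.
None of the 4 dependencies hold.

0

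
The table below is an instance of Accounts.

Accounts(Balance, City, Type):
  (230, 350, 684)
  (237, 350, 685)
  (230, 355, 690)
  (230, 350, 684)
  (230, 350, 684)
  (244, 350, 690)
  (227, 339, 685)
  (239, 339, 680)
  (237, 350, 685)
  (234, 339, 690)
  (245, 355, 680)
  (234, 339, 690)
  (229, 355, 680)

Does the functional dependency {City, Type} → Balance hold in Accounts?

No

(City=350, Type=684): 3 rows → Balance = 230, 230, 230 ✓
(City=350, Type=685): 2 rows → Balance = 237, 237 ✓
(City=355, Type=690): 1 row → Balance = 230 ✓
(City=350, Type=690): 1 row → Balance = 244 ✓
(City=339, Type=685): 1 row → Balance = 227 ✓
(City=339, Type=680): 1 row → Balance = 239 ✓
(City=339, Type=690): 2 rows → Balance = 234, 234 ✓
(City=355, Type=680): 2 rows → Balance takes values {245, 229} — violation
Two rows agree on {City, Type} but differ on Balance, so {City, Type} → Balance does not hold.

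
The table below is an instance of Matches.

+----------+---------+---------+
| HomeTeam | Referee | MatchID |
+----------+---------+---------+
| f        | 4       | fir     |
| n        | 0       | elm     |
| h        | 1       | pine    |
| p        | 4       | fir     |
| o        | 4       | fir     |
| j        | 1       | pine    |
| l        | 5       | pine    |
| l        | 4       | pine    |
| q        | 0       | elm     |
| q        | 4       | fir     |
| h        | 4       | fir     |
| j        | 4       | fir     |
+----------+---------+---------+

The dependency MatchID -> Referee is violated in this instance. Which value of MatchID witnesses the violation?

pine

MatchID=fir: 6 rows → Referee = 4, 4, 4, 4, 4, 4 ✓
MatchID=elm: 2 rows → Referee = 0, 0 ✓
MatchID=pine: 4 rows → Referee takes values {1, 5, 4} — violation
The only MatchID value with inconsistent Referee is MatchID=pine.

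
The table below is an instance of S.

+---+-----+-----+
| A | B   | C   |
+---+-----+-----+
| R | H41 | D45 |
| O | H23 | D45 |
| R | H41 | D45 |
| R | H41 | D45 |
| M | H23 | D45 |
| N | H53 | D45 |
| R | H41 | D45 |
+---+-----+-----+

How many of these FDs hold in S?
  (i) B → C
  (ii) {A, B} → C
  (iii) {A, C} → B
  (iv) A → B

4

(i) B → C: every LHS value maps to a single RHS value — holds.
(ii) {A, B} → C: every LHS value maps to a single RHS value — holds.
(iii) {A, C} → B: every LHS value maps to a single RHS value — holds.
(iv) A → B: every LHS value maps to a single RHS value — holds.
4 of the 4 dependencies hold.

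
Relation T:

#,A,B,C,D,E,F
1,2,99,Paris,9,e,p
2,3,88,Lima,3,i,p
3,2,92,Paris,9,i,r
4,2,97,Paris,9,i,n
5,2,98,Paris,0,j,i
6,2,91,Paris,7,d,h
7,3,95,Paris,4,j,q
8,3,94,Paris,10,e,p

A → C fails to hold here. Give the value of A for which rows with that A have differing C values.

3

A=2: rows 1, 3, 4, 5, 6 → C = Paris, Paris, Paris, Paris, Paris ✓
A=3: rows 2, 7, 8 → C takes values {Lima, Paris} — violation
The only A value with inconsistent C is A=3.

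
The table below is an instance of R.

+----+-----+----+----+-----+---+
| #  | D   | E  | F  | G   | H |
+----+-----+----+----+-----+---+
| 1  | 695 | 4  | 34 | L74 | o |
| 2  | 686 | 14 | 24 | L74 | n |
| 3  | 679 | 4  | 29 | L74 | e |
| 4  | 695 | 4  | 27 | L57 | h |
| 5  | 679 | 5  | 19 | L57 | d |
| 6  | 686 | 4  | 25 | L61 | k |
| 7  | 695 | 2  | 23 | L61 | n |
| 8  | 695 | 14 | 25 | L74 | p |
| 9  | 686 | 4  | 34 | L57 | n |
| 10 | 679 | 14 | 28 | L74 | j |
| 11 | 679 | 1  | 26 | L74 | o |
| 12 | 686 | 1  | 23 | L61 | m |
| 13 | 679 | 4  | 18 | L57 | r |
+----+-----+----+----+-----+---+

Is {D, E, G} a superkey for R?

All 13 rows have distinct {D, E, G} values, so {D, E, G} → (all attributes) holds and {D, E, G} is a superkey.

Yes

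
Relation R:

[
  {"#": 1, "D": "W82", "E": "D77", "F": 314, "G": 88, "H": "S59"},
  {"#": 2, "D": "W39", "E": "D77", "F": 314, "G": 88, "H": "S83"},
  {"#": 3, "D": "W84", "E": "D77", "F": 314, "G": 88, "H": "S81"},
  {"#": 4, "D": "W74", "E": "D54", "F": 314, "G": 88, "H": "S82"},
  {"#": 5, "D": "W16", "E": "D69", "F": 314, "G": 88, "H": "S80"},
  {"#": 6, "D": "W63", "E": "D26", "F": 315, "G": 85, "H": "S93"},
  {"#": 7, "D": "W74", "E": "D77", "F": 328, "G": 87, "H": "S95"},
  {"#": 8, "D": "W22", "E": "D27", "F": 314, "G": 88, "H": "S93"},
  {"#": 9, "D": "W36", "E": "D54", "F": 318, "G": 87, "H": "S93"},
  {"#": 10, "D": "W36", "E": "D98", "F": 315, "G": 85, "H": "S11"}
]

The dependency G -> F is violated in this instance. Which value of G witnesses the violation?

87

G=88: rows 1, 2, 3, 4, 5, 8 → F = 314, 314, 314, 314, 314, 314 ✓
G=85: rows 6, 10 → F = 315, 315 ✓
G=87: rows 7, 9 → F takes values {328, 318} — violation
The only G value with inconsistent F is G=87.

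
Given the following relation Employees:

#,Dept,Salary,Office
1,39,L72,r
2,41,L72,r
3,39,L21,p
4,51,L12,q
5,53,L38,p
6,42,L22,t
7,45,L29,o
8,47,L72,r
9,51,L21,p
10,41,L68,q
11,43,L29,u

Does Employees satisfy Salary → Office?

No

Salary=L72: rows 1, 2, 8 → Office = r, r, r ✓
Salary=L21: rows 3, 9 → Office = p, p ✓
Salary=L12: row 4 → Office = q ✓
Salary=L38: row 5 → Office = p ✓
Salary=L22: row 6 → Office = t ✓
Salary=L29: rows 7, 11 → Office takes values {o, u} — violation
Salary=L68: row 10 → Office = q ✓
Two rows agree on Salary but differ on Office, so Salary → Office does not hold.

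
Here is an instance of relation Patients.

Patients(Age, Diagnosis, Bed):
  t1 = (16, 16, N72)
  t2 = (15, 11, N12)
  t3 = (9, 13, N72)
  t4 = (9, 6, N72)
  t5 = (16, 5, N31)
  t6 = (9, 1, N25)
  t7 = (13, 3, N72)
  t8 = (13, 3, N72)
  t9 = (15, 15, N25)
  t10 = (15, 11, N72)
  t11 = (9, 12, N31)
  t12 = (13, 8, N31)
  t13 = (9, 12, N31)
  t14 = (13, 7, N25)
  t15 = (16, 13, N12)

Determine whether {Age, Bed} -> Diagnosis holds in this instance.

No

(Age=16, Bed=N72): row 1 → Diagnosis = 16 ✓
(Age=15, Bed=N12): row 2 → Diagnosis = 11 ✓
(Age=9, Bed=N72): rows 3, 4 → Diagnosis takes values {13, 6} — violation
(Age=16, Bed=N31): row 5 → Diagnosis = 5 ✓
(Age=9, Bed=N25): row 6 → Diagnosis = 1 ✓
(Age=13, Bed=N72): rows 7, 8 → Diagnosis = 3, 3 ✓
(Age=15, Bed=N25): row 9 → Diagnosis = 15 ✓
(Age=15, Bed=N72): row 10 → Diagnosis = 11 ✓
(Age=9, Bed=N31): rows 11, 13 → Diagnosis = 12, 12 ✓
(Age=13, Bed=N31): row 12 → Diagnosis = 8 ✓
(Age=13, Bed=N25): row 14 → Diagnosis = 7 ✓
(Age=16, Bed=N12): row 15 → Diagnosis = 13 ✓
Two rows agree on {Age, Bed} but differ on Diagnosis, so {Age, Bed} -> Diagnosis does not hold.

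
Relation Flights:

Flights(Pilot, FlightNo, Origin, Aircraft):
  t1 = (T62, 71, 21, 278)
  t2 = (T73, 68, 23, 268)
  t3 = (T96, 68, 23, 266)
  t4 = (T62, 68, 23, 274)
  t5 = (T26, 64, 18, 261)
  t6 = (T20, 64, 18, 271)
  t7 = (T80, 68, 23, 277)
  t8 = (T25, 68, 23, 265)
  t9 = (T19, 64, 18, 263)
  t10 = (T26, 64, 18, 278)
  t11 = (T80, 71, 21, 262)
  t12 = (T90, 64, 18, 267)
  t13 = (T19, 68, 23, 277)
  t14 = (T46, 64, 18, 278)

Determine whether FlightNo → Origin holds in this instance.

FlightNo=71: rows 1, 11 → Origin = 21, 21 ✓
FlightNo=68: rows 2, 3, 4, 7, 8, 13 → Origin = 23, 23, 23, 23, 23, 23 ✓
FlightNo=64: rows 5, 6, 9, 10, 12, 14 → Origin = 18, 18, 18, 18, 18, 18 ✓
Every FlightNo value is associated with a single Origin value, so FlightNo → Origin holds.

Yes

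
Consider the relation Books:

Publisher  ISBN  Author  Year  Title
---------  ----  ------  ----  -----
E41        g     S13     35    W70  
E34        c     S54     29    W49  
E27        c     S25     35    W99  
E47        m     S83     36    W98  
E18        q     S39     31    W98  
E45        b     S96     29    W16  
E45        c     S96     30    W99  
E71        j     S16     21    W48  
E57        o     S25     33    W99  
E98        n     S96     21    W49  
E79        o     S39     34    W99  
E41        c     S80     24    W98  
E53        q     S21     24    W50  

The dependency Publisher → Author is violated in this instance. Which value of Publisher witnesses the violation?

E41

Publisher=E41: 2 rows → Author takes values {S13, S80} — violation
Publisher=E34: 1 row → Author = S54 ✓
Publisher=E27: 1 row → Author = S25 ✓
Publisher=E47: 1 row → Author = S83 ✓
Publisher=E18: 1 row → Author = S39 ✓
Publisher=E45: 2 rows → Author = S96, S96 ✓
Publisher=E71: 1 row → Author = S16 ✓
Publisher=E57: 1 row → Author = S25 ✓
Publisher=E98: 1 row → Author = S96 ✓
Publisher=E79: 1 row → Author = S39 ✓
Publisher=E53: 1 row → Author = S21 ✓
The only Publisher value with inconsistent Author is Publisher=E41.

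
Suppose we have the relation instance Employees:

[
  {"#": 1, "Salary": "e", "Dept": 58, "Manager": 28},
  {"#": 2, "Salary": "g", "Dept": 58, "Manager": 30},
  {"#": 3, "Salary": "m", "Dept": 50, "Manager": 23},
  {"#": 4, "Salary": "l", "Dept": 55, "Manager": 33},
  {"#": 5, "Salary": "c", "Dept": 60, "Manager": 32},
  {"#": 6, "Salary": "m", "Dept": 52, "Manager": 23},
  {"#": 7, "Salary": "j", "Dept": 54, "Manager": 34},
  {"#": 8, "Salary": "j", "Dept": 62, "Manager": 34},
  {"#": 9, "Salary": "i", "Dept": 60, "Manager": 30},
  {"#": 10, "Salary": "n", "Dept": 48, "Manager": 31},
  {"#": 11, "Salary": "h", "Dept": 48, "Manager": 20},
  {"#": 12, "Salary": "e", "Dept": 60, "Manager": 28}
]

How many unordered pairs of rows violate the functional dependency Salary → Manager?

Salary=e: all 2 rows agree on Manager — 0 pairs.
Salary=m: all 2 rows agree on Manager — 0 pairs.
Salary=j: all 2 rows agree on Manager — 0 pairs.

0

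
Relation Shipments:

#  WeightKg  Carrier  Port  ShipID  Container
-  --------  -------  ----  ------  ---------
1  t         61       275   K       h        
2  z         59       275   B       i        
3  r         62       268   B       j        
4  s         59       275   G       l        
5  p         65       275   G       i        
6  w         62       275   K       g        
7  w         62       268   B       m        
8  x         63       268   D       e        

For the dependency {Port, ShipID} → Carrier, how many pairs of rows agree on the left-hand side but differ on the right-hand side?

(Port=275, ShipID=K): violating pairs (1,6) — 1 pair.
(Port=268, ShipID=B): all 2 rows agree on Carrier — 0 pairs.
(Port=275, ShipID=G): violating pairs (4,5) — 1 pair.

2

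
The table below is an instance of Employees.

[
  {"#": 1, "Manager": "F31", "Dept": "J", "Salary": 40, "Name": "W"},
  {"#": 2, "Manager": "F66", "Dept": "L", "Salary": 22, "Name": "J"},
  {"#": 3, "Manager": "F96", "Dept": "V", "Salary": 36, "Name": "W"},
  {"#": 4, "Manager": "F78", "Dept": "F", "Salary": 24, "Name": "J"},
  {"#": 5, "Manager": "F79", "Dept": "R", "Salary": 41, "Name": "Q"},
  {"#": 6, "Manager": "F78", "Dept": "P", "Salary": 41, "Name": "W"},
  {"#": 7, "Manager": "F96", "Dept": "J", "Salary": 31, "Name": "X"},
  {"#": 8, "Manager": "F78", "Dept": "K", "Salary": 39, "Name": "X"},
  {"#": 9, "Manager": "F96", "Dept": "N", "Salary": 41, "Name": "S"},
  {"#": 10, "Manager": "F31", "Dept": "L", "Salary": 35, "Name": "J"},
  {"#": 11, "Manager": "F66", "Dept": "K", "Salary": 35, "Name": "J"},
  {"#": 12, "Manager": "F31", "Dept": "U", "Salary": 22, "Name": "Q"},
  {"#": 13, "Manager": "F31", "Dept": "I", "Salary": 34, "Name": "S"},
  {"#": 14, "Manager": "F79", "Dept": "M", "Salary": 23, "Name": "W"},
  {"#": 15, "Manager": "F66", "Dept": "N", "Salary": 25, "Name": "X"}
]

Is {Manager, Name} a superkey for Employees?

Rows 2 and 11 have the same {Manager, Name} value (Manager=F66, Name=J) but are distinct tuples, so {Manager, Name} does not determine every attribute — not a superkey.

No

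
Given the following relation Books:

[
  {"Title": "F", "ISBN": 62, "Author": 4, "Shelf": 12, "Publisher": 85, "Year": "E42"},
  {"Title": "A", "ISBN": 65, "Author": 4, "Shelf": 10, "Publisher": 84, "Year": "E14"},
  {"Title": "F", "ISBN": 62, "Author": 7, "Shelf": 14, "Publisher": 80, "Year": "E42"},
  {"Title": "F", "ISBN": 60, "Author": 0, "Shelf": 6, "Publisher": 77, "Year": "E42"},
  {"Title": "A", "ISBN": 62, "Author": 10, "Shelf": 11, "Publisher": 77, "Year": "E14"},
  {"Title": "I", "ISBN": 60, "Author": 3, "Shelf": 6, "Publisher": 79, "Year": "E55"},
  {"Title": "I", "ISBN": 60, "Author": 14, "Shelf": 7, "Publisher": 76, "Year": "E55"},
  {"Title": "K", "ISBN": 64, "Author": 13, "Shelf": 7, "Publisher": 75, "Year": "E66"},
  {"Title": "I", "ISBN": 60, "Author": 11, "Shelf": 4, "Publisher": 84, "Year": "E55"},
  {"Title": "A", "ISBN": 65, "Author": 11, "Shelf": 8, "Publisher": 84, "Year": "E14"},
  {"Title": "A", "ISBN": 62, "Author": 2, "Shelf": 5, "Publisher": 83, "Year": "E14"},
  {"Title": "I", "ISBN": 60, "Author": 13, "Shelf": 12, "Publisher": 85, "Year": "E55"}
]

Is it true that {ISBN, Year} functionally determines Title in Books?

Yes

(ISBN=62, Year=E42): 2 rows → Title = F, F ✓
(ISBN=65, Year=E14): 2 rows → Title = A, A ✓
(ISBN=60, Year=E42): 1 row → Title = F ✓
(ISBN=62, Year=E14): 2 rows → Title = A, A ✓
(ISBN=60, Year=E55): 4 rows → Title = I, I, I, I ✓
(ISBN=64, Year=E66): 1 row → Title = K ✓
Every {ISBN, Year} value is associated with a single Title value, so {ISBN, Year} → Title holds.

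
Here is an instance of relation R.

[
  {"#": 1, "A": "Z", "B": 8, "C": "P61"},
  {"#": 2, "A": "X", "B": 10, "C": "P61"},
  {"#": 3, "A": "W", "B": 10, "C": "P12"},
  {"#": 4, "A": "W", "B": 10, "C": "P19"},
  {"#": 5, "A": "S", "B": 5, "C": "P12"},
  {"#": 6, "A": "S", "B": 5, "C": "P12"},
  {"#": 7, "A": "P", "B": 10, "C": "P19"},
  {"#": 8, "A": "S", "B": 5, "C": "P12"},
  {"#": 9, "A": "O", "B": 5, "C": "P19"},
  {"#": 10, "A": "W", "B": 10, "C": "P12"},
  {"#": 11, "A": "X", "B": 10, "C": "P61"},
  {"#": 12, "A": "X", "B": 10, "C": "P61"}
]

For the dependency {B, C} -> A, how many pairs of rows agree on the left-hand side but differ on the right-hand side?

1

(B=10, C=P61): all 3 rows agree on A — 0 pairs.
(B=10, C=P12): all 2 rows agree on A — 0 pairs.
(B=10, C=P19): violating pairs (4,7) — 1 pair.
(B=5, C=P12): all 3 rows agree on A — 0 pairs.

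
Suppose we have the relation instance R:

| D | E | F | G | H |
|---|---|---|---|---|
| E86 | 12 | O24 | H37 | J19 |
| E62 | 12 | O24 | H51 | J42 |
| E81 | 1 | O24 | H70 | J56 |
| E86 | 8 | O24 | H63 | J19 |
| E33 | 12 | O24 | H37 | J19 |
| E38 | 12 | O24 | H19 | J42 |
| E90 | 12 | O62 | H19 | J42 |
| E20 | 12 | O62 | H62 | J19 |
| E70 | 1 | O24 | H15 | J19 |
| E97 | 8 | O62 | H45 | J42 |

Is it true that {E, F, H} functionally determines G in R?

(E=12, F=O24, H=J19): 2 rows → G = H37, H37 ✓
(E=12, F=O24, H=J42): 2 rows → G takes values {H51, H19} — violation
(E=1, F=O24, H=J56): 1 row → G = H70 ✓
(E=8, F=O24, H=J19): 1 row → G = H63 ✓
(E=12, F=O62, H=J42): 1 row → G = H19 ✓
(E=12, F=O62, H=J19): 1 row → G = H62 ✓
(E=1, F=O24, H=J19): 1 row → G = H15 ✓
(E=8, F=O62, H=J42): 1 row → G = H45 ✓
Two rows agree on {E, F, H} but differ on G, so {E, F, H} -> G does not hold.

No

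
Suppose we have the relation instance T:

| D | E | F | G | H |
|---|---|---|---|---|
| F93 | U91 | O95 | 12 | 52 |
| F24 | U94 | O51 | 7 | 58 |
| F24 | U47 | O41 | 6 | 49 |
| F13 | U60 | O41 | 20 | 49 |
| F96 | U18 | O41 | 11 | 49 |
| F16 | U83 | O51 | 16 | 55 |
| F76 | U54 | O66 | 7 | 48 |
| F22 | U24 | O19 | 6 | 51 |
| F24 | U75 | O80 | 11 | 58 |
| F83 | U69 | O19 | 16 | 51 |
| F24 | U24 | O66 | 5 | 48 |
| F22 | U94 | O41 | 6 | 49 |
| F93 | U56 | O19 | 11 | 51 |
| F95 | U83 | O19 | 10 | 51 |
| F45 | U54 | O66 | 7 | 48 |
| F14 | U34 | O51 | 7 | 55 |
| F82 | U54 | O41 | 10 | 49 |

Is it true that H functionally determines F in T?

No

H=52: 1 row → F = O95 ✓
H=58: 2 rows → F takes values {O51, O80} — violation
H=49: 5 rows → F = O41, O41, O41, O41, O41 ✓
H=55: 2 rows → F = O51, O51 ✓
H=48: 3 rows → F = O66, O66, O66 ✓
H=51: 4 rows → F = O19, O19, O19, O19 ✓
Two rows agree on H but differ on F, so H → F does not hold.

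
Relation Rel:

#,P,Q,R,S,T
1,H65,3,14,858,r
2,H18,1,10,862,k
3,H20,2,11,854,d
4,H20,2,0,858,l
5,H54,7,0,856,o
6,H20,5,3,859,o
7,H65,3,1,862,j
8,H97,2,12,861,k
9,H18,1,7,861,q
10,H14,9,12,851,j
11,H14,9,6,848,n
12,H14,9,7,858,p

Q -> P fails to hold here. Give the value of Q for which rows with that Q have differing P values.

2

Q=3: rows 1, 7 → P = H65, H65 ✓
Q=1: rows 2, 9 → P = H18, H18 ✓
Q=2: rows 3, 4, 8 → P takes values {H20, H97} — violation
Q=7: row 5 → P = H54 ✓
Q=5: row 6 → P = H20 ✓
Q=9: rows 10, 11, 12 → P = H14, H14, H14 ✓
The only Q value with inconsistent P is Q=2.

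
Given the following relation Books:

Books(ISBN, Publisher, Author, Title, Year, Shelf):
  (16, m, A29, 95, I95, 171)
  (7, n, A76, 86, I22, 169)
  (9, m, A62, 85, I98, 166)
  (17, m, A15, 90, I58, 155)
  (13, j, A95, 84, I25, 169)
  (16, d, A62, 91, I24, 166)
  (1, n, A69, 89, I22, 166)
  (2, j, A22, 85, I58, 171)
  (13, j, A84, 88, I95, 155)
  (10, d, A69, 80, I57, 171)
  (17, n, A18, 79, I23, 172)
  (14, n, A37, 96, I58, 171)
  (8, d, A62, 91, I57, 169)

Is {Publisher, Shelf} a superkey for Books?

Yes

All 13 rows have distinct {Publisher, Shelf} values, so {Publisher, Shelf} → (all attributes) holds and {Publisher, Shelf} is a superkey.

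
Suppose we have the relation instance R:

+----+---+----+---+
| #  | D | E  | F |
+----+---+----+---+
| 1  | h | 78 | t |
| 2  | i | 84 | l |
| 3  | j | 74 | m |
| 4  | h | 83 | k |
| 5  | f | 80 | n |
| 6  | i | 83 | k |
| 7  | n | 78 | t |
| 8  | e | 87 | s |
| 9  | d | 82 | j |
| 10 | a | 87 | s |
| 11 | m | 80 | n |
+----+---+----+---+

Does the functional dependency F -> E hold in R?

Yes

F=t: rows 1, 7 → E = 78, 78 ✓
F=l: row 2 → E = 84 ✓
F=m: row 3 → E = 74 ✓
F=k: rows 4, 6 → E = 83, 83 ✓
F=n: rows 5, 11 → E = 80, 80 ✓
F=s: rows 8, 10 → E = 87, 87 ✓
F=j: row 9 → E = 82 ✓
Every F value is associated with a single E value, so F -> E holds.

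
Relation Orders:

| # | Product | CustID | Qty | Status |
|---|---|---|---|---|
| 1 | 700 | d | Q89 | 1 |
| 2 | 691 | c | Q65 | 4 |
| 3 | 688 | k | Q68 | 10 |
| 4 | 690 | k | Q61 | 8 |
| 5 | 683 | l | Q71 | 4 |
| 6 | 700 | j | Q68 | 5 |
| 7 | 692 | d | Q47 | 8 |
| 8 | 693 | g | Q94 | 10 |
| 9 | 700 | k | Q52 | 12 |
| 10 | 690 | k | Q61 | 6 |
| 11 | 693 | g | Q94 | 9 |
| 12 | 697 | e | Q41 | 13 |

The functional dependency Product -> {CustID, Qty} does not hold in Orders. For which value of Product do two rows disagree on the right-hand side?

700

Product=700: rows 1, 6, 9 → {CustID,Qty} takes values {(d, Q89), (j, Q68), (k, Q52)} — violation
Product=691: row 2 → {CustID,Qty} = (c, Q65) ✓
Product=688: row 3 → {CustID,Qty} = (k, Q68) ✓
Product=690: rows 4, 10 → {CustID,Qty} = (k, Q61), (k, Q61) ✓
Product=683: row 5 → {CustID,Qty} = (l, Q71) ✓
Product=692: row 7 → {CustID,Qty} = (d, Q47) ✓
Product=693: rows 8, 11 → {CustID,Qty} = (g, Q94), (g, Q94) ✓
Product=697: row 12 → {CustID,Qty} = (e, Q41) ✓
The only Product value with inconsistent RHS is Product=700.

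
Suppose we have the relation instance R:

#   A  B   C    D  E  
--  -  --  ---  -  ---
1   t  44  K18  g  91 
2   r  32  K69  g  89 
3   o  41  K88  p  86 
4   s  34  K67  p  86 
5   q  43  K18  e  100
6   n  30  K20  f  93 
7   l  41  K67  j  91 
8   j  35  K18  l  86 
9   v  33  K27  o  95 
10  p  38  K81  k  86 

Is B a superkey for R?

Rows 3 and 7 have the same B value B=41 but are distinct tuples, so B does not determine every attribute — not a superkey.

No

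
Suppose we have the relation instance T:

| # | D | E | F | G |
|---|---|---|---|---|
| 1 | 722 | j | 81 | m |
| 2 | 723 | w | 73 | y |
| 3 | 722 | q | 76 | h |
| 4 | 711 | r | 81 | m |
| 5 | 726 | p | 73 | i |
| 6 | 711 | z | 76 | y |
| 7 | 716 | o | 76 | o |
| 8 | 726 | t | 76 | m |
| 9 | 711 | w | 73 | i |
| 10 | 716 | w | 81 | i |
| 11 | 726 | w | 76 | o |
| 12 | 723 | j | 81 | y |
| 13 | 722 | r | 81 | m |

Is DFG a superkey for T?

No

Rows 1 and 13 have the same DFG value (D=722, F=81, G=m) but are distinct tuples, so DFG does not determine every attribute — not a superkey.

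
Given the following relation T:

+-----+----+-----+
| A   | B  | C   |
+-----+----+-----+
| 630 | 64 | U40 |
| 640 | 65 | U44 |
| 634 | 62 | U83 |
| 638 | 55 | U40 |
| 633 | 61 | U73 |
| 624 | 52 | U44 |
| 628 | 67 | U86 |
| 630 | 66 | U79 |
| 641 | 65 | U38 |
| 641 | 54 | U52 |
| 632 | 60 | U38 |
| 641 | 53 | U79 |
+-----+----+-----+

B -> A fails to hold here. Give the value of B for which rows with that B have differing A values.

65

B=64: 1 row → A = 630 ✓
B=65: 2 rows → A takes values {640, 641} — violation
B=62: 1 row → A = 634 ✓
B=55: 1 row → A = 638 ✓
B=61: 1 row → A = 633 ✓
B=52: 1 row → A = 624 ✓
B=67: 1 row → A = 628 ✓
B=66: 1 row → A = 630 ✓
B=54: 1 row → A = 641 ✓
B=60: 1 row → A = 632 ✓
B=53: 1 row → A = 641 ✓
The only B value with inconsistent A is B=65.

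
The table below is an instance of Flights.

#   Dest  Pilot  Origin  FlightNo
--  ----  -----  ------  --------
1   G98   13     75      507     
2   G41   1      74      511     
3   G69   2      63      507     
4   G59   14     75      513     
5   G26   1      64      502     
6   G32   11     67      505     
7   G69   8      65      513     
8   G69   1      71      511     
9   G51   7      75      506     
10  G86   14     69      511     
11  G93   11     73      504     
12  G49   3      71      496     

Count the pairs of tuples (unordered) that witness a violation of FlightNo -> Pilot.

FlightNo=507: violating pairs (1,3) — 1 pair.
FlightNo=511: violating pairs (2,10), (8,10) — 2 pairs.
FlightNo=513: violating pairs (4,7) — 1 pair.

4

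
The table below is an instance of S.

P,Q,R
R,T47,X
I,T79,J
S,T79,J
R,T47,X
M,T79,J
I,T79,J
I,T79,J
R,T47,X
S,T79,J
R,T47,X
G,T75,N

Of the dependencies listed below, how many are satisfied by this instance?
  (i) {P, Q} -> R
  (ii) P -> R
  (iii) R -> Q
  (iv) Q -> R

4

(i) {P, Q} -> R: every LHS value maps to a single RHS value — holds.
(ii) P -> R: every LHS value maps to a single RHS value — holds.
(iii) R -> Q: every LHS value maps to a single RHS value — holds.
(iv) Q -> R: every LHS value maps to a single RHS value — holds.
4 of the 4 dependencies hold.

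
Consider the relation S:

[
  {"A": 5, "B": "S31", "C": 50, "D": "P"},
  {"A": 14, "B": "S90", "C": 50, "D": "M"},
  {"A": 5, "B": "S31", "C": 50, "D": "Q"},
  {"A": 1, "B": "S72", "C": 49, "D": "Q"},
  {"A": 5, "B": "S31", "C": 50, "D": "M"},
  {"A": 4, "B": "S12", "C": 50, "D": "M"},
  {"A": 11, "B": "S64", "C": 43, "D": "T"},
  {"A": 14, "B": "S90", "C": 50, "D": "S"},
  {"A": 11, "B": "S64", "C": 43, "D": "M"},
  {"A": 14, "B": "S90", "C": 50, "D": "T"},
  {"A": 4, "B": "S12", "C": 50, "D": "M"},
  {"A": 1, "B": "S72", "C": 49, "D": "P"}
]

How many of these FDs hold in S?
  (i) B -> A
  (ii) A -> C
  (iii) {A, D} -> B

(i) B -> A: every LHS value maps to a single RHS value — holds.
(ii) A -> C: every LHS value maps to a single RHS value — holds.
(iii) {A, D} -> B: every LHS value maps to a single RHS value — holds.
3 of the 3 dependencies hold.

3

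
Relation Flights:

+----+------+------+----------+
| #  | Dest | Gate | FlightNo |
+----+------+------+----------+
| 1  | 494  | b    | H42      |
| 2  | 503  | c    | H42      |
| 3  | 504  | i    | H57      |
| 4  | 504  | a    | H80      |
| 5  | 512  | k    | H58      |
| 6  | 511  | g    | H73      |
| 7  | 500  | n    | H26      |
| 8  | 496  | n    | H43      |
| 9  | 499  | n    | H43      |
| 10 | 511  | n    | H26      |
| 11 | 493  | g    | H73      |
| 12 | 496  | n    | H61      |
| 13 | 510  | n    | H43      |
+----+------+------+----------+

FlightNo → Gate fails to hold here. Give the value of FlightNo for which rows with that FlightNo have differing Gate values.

FlightNo=H42: rows 1, 2 → Gate takes values {b, c} — violation
FlightNo=H57: row 3 → Gate = i ✓
FlightNo=H80: row 4 → Gate = a ✓
FlightNo=H58: row 5 → Gate = k ✓
FlightNo=H73: rows 6, 11 → Gate = g, g ✓
FlightNo=H26: rows 7, 10 → Gate = n, n ✓
FlightNo=H43: rows 8, 9, 13 → Gate = n, n, n ✓
FlightNo=H61: row 12 → Gate = n ✓
The only FlightNo value with inconsistent Gate is FlightNo=H42.

H42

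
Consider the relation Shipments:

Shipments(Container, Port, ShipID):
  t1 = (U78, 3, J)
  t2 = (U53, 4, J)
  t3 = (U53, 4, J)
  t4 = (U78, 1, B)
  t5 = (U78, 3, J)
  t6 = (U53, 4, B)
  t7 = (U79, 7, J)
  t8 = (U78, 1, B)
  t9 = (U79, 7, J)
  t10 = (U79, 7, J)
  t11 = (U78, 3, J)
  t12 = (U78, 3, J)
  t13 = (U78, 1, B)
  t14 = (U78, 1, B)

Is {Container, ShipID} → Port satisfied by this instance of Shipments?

Yes

(Container=U78, ShipID=J): rows 1, 5, 11, 12 → Port = 3, 3, 3, 3 ✓
(Container=U53, ShipID=J): rows 2, 3 → Port = 4, 4 ✓
(Container=U78, ShipID=B): rows 4, 8, 13, 14 → Port = 1, 1, 1, 1 ✓
(Container=U53, ShipID=B): row 6 → Port = 4 ✓
(Container=U79, ShipID=J): rows 7, 9, 10 → Port = 7, 7, 7 ✓
Every {Container, ShipID} value is associated with a single Port value, so {Container, ShipID} → Port holds.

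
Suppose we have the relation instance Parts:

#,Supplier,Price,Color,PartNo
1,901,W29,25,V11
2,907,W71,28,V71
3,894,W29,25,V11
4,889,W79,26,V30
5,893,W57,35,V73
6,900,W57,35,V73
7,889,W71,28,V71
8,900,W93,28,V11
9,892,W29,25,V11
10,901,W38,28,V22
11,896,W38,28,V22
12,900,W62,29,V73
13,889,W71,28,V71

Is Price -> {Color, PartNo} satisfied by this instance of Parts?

Yes

Price=W29: rows 1, 3, 9 → {Color,PartNo} = (25, V11), (25, V11), (25, V11) ✓
Price=W71: rows 2, 7, 13 → {Color,PartNo} = (28, V71), (28, V71), (28, V71) ✓
Price=W79: row 4 → {Color,PartNo} = (26, V30) ✓
Price=W57: rows 5, 6 → {Color,PartNo} = (35, V73), (35, V73) ✓
Price=W93: row 8 → {Color,PartNo} = (28, V11) ✓
Price=W38: rows 10, 11 → {Color,PartNo} = (28, V22), (28, V22) ✓
Price=W62: row 12 → {Color,PartNo} = (29, V73) ✓
Every Price value is associated with a single {Color, PartNo} value, so Price -> {Color, PartNo} holds.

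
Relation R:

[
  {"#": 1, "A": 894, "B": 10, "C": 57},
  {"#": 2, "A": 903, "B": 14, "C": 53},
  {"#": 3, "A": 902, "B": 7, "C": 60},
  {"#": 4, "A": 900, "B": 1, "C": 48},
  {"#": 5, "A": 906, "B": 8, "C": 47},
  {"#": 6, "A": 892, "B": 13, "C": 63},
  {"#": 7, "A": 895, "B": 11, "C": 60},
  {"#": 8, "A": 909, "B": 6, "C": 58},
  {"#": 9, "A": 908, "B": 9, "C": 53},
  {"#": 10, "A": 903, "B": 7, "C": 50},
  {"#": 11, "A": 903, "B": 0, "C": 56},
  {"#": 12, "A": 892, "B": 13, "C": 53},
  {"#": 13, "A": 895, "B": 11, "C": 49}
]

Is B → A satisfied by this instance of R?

No

B=10: row 1 → A = 894 ✓
B=14: row 2 → A = 903 ✓
B=7: rows 3, 10 → A takes values {902, 903} — violation
B=1: row 4 → A = 900 ✓
B=8: row 5 → A = 906 ✓
B=13: rows 6, 12 → A = 892, 892 ✓
B=11: rows 7, 13 → A = 895, 895 ✓
B=6: row 8 → A = 909 ✓
B=9: row 9 → A = 908 ✓
B=0: row 11 → A = 903 ✓
Two rows agree on B but differ on A, so B → A does not hold.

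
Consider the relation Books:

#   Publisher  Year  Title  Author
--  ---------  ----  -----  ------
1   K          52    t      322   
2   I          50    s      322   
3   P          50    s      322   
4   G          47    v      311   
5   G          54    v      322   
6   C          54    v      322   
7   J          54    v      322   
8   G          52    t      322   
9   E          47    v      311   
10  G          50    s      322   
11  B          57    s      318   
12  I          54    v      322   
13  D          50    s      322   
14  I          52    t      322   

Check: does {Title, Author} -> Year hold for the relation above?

(Title=t, Author=322): rows 1, 8, 14 → Year = 52, 52, 52 ✓
(Title=s, Author=322): rows 2, 3, 10, 13 → Year = 50, 50, 50, 50 ✓
(Title=v, Author=311): rows 4, 9 → Year = 47, 47 ✓
(Title=v, Author=322): rows 5, 6, 7, 12 → Year = 54, 54, 54, 54 ✓
(Title=s, Author=318): row 11 → Year = 57 ✓
Every {Title, Author} value is associated with a single Year value, so {Title, Author} -> Year holds.

Yes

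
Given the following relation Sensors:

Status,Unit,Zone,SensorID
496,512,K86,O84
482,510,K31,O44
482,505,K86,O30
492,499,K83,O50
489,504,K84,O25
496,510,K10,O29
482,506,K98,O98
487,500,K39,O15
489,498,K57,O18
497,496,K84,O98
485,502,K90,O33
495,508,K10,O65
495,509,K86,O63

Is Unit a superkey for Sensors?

No

Two distinct rows share Unit=510, so Unit does not determine every attribute — not a superkey.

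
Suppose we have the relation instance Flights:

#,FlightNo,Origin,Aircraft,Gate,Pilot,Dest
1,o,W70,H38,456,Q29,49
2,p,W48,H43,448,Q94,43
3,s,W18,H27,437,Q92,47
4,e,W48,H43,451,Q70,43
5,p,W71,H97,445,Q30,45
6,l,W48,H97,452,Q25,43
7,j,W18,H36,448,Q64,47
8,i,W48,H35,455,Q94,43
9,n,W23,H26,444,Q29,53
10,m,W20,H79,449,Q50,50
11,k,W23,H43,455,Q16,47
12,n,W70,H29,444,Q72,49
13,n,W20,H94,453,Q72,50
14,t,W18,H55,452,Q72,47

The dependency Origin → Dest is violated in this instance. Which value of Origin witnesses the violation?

Origin=W70: rows 1, 12 → Dest = 49, 49 ✓
Origin=W48: rows 2, 4, 6, 8 → Dest = 43, 43, 43, 43 ✓
Origin=W18: rows 3, 7, 14 → Dest = 47, 47, 47 ✓
Origin=W71: row 5 → Dest = 45 ✓
Origin=W23: rows 9, 11 → Dest takes values {53, 47} — violation
Origin=W20: rows 10, 13 → Dest = 50, 50 ✓
The only Origin value with inconsistent Dest is Origin=W23.

W23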